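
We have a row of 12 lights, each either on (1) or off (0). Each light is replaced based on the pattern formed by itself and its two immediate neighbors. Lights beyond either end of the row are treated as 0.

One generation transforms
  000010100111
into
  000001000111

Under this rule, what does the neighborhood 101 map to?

At position 5 the neighborhood is 101; the next row has 1 there.

1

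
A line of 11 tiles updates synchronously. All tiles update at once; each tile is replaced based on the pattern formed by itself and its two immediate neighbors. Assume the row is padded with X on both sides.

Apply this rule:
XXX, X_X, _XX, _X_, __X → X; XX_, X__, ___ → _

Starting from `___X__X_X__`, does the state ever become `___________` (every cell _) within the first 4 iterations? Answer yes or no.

__XX_XXXX_X
_XX_XXXX_XX
XX_XXXX_XXX
X_XXXX_XXXX
iteration 4 is X_XXXX_XXXX, still not uniform _

no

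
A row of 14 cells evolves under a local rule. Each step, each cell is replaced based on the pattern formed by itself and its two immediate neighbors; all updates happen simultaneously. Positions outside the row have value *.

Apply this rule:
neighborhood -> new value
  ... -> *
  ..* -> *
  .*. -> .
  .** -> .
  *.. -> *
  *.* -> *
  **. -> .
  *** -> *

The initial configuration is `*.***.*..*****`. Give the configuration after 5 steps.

.*.*.*.**.*.*.

step 1: .*.*.*.**.****
step 2: *.*.*.*..*.***
step 3: .*.*.*.**.*.**
step 4: *.*.*.*..*.*.*
step 5: .*.*.*.**.*.*.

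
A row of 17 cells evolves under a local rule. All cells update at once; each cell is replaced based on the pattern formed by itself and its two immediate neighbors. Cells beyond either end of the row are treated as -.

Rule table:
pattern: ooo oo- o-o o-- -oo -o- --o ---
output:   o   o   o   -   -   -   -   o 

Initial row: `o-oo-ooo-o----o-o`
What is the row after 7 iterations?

--o-o--o-o-oooo-o

-o-oo-ooo--oo--o-
--o-oo-oo---o----
o--o-oo-o-o---ooo
----o-oo-o--o--oo
ooo--o-oo-------o
-oo---o-o-ooooo--
--o-o--o-o-oooo-o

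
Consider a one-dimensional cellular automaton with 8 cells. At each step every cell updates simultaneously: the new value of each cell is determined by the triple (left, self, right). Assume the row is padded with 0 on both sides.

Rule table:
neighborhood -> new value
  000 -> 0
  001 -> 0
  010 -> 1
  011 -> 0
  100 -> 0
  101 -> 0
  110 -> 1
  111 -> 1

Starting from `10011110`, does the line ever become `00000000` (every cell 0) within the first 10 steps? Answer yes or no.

no

10001110
10000110
10000010
10000010  (fixed point — unchanged through step 10)
step 10 is 10000010, still not uniform 0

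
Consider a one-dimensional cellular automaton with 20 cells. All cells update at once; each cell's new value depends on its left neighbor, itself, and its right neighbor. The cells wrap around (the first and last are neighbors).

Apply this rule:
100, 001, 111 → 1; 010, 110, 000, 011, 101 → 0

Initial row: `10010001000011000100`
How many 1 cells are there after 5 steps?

step 1: 01101010100100101011
step 2: 00000000011011000000
step 3: 00000000100000100000
step 4: 00000001010001010000
step 5: 00000010001010001000
count of 1: 4

4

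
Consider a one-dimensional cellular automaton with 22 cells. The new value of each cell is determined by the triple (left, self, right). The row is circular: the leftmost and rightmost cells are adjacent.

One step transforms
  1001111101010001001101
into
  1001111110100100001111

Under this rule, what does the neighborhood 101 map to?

1

At position 8 the neighborhood is 101; the next row has 1 there.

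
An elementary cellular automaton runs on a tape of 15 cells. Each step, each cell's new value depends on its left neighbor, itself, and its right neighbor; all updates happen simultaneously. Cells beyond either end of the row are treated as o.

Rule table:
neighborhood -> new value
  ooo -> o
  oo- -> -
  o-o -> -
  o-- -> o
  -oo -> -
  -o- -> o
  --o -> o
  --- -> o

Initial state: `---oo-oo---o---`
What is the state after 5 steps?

--o--o--o---ooo

ooo-----ooooooo
oo-ooooo-oooooo
o---ooo---ooooo
-ooo-o-ooo-oooo
--o--o--o---ooo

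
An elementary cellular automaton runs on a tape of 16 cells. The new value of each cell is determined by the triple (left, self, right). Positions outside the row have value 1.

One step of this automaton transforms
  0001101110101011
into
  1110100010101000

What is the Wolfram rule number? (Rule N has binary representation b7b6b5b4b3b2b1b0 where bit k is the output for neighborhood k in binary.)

87

position 7: 111 → 0  (bit 7 = 0)
position 4: 110 → 1  (bit 6 = 1)
position 5: 101 → 0  (bit 5 = 0)
position 0: 100 → 1  (bit 4 = 1)
position 3: 011 → 0  (bit 3 = 0)
position 10: 010 → 1  (bit 2 = 1)
position 2: 001 → 1  (bit 1 = 1)
position 1: 000 → 1  (bit 0 = 1)
bits b7..b0 = 01010111 = 87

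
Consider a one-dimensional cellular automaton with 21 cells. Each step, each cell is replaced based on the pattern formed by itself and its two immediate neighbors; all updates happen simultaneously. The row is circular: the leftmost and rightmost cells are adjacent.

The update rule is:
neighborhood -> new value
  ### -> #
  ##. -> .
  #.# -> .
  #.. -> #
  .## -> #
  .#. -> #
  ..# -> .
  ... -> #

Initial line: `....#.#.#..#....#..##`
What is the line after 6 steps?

#.#.#.#.#..#..#.#..#.

###.#.#.##.####.##.#.
##..#.#.#..###..#..#.
#.#.#.#.##.##.#.##.#.
#.#.#.#.#..#..#.#..#.
#.#.#.#.##.##.#.##.#.  (repeats step 3; period 2)
step 6: #.#.#.#.#..#..#.#..#.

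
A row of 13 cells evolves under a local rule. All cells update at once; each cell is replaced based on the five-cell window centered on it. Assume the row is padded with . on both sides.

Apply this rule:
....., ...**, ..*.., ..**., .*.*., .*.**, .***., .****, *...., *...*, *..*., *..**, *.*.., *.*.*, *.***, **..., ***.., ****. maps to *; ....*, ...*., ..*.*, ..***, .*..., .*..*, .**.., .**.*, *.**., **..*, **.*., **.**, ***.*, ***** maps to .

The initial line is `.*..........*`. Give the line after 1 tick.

.*.*******..*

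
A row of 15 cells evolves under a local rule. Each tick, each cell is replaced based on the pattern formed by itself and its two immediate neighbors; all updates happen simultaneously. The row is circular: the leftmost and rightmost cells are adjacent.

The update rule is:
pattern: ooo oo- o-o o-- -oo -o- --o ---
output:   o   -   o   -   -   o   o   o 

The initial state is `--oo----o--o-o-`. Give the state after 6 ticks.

oo---oooo-oooo-
---oo-oo-o-oo-o
-oo--o--ooo--oo
o---oo-o-o--o--
o-oo--oooo-oo-o
-o---o-oo-o--o-

-o---o-oo-o--o-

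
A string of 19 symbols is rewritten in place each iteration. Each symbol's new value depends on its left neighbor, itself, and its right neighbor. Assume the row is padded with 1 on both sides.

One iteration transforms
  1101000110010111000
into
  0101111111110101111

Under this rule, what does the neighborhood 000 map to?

1

At position 5 the neighborhood is 000; the next row has 1 there.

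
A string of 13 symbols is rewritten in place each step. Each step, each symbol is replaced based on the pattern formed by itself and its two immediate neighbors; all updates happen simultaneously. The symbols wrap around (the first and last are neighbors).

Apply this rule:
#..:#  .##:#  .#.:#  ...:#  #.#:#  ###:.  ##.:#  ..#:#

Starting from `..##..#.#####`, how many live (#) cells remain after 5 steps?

10

step 1: #########...#
step 2: ........#####
step 3: #########...#  (repeats step 1; period 2)
step 5: #########...#
count of #: 10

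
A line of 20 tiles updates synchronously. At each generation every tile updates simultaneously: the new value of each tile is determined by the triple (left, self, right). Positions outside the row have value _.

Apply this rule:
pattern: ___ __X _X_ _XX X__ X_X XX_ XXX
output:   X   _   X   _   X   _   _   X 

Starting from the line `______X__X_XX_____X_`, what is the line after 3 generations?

XXXXX_XX_X___XXXX_XX
_XXX_____XXX__XX____
__X_XXXX__X_X___XXXX

__X_XXXX__X_X___XXXX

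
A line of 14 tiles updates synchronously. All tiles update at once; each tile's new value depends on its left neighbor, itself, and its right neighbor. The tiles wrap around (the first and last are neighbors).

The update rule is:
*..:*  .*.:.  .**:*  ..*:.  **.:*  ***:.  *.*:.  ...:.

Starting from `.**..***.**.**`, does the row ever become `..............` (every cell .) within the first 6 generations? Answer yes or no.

generation 1: .***.*.*.**.**
generation 2: .*.*.....**.**
generation 3: ....*....**.**
generation 4: *....*...**.**
generation 5: **....*..**.*.
generation 6: ***....*.**...
generation 6 is ***....*.**..., still not uniform .

no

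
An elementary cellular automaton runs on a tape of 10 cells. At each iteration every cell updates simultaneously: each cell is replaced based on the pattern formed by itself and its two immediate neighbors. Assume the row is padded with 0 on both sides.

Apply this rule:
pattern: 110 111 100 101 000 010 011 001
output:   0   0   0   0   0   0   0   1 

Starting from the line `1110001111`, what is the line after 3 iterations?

iteration 1: 0000010000
iteration 2: 0000100000
iteration 3: 0001000000

0001000000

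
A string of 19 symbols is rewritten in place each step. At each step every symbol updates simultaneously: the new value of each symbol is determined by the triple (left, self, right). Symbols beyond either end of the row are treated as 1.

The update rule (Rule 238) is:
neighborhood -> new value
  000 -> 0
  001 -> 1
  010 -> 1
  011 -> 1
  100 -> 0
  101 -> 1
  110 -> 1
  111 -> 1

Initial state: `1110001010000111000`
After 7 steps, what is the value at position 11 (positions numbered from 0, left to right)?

1110011110001111001
1110111110011111011
1111111110111111111
1111111111111111111
1111111111111111111  (fixed point — unchanged through step 7)
position 11 holds 1

1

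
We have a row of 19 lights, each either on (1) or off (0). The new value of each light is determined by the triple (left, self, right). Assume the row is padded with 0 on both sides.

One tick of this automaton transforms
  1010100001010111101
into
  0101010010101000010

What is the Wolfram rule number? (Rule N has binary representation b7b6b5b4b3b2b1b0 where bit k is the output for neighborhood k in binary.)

position 14: 111 → 0  (bit 7 = 0)
position 16: 110 → 0  (bit 6 = 0)
position 1: 101 → 1  (bit 5 = 1)
position 5: 100 → 1  (bit 4 = 1)
position 13: 011 → 0  (bit 3 = 0)
position 0: 010 → 0  (bit 2 = 0)
position 8: 001 → 1  (bit 1 = 1)
position 6: 000 → 0  (bit 0 = 0)
bits b7..b0 = 00110010 = 50

50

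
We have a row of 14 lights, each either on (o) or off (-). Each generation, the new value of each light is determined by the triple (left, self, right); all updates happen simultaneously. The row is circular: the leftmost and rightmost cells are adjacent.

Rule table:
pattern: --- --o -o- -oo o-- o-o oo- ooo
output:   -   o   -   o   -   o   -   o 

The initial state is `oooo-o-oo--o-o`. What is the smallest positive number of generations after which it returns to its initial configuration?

14

ooo-o-oo--o-oo
oo-o-oo--o-ooo
o-o-oo--o-oooo
-o-oo--o-ooooo
o-oo--o-ooooo-
-oo--o-ooooo-o
oo--o-ooooo-o-
o--o-ooooo-o-o
--o-ooooo-o-oo
-o-ooooo-o-oo-
o-ooooo-o-oo--
-ooooo-o-oo--o
ooooo-o-oo--o-
oooo-o-oo--o-o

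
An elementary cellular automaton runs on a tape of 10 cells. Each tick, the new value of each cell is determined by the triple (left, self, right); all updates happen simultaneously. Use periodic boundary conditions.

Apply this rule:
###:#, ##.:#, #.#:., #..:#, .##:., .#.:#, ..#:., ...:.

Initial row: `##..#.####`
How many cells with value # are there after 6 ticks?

6

###.#..###
###.##..##
###..##..#
####..##..
.####..##.
..####..##
count of #: 6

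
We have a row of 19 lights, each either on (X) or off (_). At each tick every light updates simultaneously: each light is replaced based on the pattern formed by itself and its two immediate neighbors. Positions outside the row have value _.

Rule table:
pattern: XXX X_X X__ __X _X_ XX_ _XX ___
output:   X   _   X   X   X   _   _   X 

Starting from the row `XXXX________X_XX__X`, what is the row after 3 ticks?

XXXXX_XXXXX___X__XX

_XX_XXXXXXXXX___XXX
X____XXXXXXX_XXX_X_
XXXXX_XXXXX___X__XX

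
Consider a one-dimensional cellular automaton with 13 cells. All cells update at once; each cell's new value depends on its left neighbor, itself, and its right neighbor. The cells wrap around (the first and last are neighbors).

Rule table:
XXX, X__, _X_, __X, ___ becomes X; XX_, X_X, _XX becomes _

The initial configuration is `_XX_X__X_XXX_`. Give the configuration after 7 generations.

generation 1: X___XXXX__X_X
generation 2: _XXX_XX_XXX__
generation 3: X_X______X_XX
generation 4: __XXXXXXXX__X
generation 5: XX_XXXXXX_XXX
generation 6: X___XXXX___XX
generation 7: _XXX_XX_XXX_X

_XXX_XX_XXX_X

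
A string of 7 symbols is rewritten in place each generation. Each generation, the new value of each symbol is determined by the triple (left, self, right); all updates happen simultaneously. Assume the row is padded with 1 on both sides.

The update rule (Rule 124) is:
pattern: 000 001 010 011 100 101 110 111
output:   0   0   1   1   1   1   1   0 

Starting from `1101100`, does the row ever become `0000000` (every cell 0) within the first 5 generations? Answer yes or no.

generation 1: 0111110
generation 2: 1100011
generation 3: 0110010
generation 4: 1111011
generation 5: 0001110
generation 5 is 0001110, still not uniform 0

no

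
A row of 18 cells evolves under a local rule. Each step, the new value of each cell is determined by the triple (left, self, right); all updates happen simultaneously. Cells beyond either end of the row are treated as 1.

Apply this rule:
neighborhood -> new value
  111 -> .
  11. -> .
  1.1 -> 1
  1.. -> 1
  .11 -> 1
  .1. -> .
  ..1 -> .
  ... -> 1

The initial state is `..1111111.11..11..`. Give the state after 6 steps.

1.1......11.1.1.1.
.1.11111.1.1.1.1.1
1.11....1.1.1.1.11
.11.111..1.1.1.11.
11.11..1..1.1.11.1
..11.1..1..1.11.11

..11.1..1..1.11.11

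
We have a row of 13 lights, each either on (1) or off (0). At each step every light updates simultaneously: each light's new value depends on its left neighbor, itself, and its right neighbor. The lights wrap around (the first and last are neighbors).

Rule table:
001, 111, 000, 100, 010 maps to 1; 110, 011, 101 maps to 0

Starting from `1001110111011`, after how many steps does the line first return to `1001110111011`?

0110100010001
0000111111111
1111011111110
0110001111100
1001110111011

5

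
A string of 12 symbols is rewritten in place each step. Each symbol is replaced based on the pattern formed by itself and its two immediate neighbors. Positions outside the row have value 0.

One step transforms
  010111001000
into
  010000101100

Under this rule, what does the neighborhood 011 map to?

0

At position 3 the neighborhood is 011; the next row has 0 there.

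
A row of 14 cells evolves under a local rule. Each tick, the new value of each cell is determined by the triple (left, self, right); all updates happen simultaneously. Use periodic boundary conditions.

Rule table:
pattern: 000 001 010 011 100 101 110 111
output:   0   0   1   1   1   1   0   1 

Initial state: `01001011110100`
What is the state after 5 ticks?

01101111101110
01011111011101
11111110111011
11111101110111
11111011101111

11111011101111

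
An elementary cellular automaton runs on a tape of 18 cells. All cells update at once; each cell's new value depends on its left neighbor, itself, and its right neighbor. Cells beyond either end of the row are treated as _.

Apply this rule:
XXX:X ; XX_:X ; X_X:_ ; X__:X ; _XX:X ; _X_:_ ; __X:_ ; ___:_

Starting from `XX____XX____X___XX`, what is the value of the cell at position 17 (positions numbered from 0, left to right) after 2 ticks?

XXX___XXX____X__XX
XXXX__XXXX____X_XX
position 17 holds X

X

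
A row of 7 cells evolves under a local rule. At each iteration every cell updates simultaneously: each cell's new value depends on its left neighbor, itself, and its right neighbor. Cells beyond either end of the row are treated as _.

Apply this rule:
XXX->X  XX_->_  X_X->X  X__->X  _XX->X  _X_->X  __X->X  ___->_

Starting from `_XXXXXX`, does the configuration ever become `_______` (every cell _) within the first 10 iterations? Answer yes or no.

iteration 1: XXXXXX_
iteration 2: XXXXX_X
iteration 3: XXXX_XX
iteration 4: XXX_XX_
iteration 5: XX_XX_X
iteration 6: X_XX_XX
iteration 7: XXX_XX_  (repeats iteration 4; period 3)
iteration 10: XXX_XX_
iteration 10 is XXX_XX_, still not uniform _

no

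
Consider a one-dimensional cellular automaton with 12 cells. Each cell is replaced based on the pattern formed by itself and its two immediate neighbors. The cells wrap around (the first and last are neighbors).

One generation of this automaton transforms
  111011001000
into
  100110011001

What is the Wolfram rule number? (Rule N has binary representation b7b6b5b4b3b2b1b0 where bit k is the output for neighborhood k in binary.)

46

position 1: 111 → 0  (bit 7 = 0)
position 2: 110 → 0  (bit 6 = 0)
position 3: 101 → 1  (bit 5 = 1)
position 6: 100 → 0  (bit 4 = 0)
position 0: 011 → 1  (bit 3 = 1)
position 8: 010 → 1  (bit 2 = 1)
position 7: 001 → 1  (bit 1 = 1)
position 10: 000 → 0  (bit 0 = 0)
bits b7..b0 = 00101110 = 46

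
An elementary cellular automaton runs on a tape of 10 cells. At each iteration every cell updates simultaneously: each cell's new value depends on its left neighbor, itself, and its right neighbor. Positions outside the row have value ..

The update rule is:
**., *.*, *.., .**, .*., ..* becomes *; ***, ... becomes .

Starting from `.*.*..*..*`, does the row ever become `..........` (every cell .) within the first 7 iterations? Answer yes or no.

**********
*........*
**......**
***....***
*.**..**.*
**********  (repeats iteration 1; period 5)
iteration 7: *........*
iteration 7 is *........*, still not uniform .

no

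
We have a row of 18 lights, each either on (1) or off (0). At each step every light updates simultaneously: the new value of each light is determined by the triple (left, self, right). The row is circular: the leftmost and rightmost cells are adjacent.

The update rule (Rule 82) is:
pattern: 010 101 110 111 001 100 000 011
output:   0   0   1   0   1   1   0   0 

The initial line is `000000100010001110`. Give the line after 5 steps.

001001010001010101

000001010101010011
100010000000001101
110101000000010100
010000100000100011
001001010001010101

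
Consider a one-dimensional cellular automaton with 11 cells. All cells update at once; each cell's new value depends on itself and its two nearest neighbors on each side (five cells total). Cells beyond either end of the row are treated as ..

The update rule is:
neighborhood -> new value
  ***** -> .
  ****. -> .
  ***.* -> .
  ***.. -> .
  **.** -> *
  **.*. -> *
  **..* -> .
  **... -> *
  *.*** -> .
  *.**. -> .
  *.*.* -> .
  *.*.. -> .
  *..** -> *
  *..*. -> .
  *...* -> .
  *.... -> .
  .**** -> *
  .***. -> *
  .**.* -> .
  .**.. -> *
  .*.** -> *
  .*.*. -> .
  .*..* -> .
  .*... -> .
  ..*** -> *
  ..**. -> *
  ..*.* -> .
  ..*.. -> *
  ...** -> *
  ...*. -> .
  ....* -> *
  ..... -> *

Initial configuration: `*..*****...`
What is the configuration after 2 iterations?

iteration 1: *.***...*.*
iteration 2: .*.*.*.....

.*.*.*.....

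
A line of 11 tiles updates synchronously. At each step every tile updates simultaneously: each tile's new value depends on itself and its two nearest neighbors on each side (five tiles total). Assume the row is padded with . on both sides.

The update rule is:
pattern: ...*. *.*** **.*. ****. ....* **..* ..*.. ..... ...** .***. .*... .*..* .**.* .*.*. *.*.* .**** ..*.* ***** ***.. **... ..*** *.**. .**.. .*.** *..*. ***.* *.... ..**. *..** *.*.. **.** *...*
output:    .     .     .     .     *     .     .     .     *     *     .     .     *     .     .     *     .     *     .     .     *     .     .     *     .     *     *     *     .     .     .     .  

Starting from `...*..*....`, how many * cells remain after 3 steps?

1

step 1: .*......*..
step 2: ...*..*...*
step 3: .*.........
count of *: 1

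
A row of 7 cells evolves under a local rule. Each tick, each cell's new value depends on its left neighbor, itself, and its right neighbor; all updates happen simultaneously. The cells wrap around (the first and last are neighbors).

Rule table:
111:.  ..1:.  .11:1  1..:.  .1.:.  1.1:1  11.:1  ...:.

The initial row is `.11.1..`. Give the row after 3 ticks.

..1....

tick 1: .111...
tick 2: .1.1...
tick 3: ..1....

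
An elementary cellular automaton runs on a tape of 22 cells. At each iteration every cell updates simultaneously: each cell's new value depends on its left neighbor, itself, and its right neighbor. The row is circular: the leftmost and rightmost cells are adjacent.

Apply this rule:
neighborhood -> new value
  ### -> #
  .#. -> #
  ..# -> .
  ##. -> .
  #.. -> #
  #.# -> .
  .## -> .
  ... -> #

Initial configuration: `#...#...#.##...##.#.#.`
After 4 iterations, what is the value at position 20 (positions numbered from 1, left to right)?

###.###.#...##....#.#.
.#...#..###...###.#.#.
.###.##..#.##..#..#.##
..#....#.#...#.##.#...
position 20 holds .

.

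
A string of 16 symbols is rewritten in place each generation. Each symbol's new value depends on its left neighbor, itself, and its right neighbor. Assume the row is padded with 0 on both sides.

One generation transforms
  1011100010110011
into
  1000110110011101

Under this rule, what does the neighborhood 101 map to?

At position 1 the neighborhood is 101; the next row has 0 there.

0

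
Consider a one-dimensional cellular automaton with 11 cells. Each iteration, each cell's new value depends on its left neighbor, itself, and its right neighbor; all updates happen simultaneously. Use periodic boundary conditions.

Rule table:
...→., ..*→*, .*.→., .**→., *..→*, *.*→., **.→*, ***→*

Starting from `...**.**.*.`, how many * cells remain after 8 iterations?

5

..*.*..*..*
**...**.**.
.**.*.*..*.
*.*....**.*
*..*..*.*..
.**.**...**
..*..**.*.*
**.**.*....
count of *: 5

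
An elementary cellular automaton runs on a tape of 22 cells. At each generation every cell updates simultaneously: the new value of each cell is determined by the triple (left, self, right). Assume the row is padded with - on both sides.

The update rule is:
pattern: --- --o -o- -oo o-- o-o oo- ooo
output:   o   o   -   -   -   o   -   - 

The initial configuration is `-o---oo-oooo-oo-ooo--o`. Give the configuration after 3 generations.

oo--oo--o----o--o----o

o--oo--o----o--o----o-
--o---o--ooo--o--ooo--
oo--oo--o----o--o----o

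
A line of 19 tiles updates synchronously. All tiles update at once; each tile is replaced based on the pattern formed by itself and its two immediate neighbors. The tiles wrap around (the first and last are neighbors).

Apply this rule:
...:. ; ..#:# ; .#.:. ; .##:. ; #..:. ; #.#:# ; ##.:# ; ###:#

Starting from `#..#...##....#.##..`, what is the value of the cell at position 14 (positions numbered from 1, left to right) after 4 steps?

#

step 1: ..#...#.#...#.#.#.#
step 2: .#...#.#...#.#.#.#.
step 3: #...#.#...#.#.#.#..
step 4: ...#.#...#.#.#.#..#
position 14 holds #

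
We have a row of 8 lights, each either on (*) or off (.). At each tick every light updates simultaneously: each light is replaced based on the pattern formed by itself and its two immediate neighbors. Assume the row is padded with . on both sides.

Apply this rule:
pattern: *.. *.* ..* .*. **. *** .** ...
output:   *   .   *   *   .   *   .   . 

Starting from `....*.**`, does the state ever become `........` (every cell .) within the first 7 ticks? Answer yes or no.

...**...
..*..*..
.******.
*.****.*
*..**..*
***..***
.*.**.*.
tick 7 is .*.**.*., still not uniform .

no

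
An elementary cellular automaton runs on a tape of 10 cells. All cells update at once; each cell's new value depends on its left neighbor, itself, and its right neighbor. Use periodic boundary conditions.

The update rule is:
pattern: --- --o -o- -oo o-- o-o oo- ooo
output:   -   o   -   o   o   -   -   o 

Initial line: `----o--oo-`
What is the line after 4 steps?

---o-ooo-o
o-o--oo---
---ooo-o-o
o-ooo-----

o-ooo-----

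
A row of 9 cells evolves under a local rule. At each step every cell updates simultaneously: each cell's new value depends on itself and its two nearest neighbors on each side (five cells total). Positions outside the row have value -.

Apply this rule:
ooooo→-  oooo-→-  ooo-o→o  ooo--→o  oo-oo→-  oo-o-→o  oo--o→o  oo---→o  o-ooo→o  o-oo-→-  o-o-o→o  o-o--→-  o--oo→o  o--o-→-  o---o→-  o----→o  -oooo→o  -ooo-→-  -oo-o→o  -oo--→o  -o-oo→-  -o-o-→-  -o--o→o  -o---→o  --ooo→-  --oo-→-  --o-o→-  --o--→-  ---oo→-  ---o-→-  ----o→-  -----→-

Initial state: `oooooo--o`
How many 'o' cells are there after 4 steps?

-o---oo--
--o---ooo
---o----o
----oo---
count of o: 2

2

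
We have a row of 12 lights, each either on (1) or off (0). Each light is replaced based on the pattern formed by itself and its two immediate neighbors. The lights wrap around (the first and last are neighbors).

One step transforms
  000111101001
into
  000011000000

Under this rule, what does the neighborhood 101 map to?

At position 7 the neighborhood is 101; the next row has 0 there.

0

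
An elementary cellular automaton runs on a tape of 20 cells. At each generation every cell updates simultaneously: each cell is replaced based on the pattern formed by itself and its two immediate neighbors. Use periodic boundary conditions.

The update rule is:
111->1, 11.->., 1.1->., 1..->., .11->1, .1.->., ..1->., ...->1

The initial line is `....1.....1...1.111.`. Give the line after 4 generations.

generation 1: 111...111...1...11..
generation 2: 11..1.11..1...1.1...
generation 3: 1.....1.....1.....1.
generation 4: ..111...111...111...

..111...111...111...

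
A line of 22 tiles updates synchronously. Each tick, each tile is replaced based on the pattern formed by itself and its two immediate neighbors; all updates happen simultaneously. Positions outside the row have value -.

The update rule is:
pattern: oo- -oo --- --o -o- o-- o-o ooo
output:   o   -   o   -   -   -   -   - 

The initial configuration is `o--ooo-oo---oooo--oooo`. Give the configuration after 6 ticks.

--------o-o----o-o---o

-----o--o-o----o-----o
oooo--------oo---ooo--
---o-oooooo--o-o---o-o
oo--------o------o----
-o-oooooo---oooo---ooo
--------o-o----o-o---o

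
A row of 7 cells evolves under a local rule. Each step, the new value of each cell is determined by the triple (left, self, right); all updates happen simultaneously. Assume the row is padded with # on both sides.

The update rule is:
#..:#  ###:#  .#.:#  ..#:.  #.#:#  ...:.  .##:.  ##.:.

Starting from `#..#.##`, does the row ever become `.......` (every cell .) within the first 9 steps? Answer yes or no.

.#.##.#
###..#.
##.#.##
#.###.#
.#.#.#.
#######
#######  (fixed point — unchanged through step 9)
step 9 is #######, still not uniform .

no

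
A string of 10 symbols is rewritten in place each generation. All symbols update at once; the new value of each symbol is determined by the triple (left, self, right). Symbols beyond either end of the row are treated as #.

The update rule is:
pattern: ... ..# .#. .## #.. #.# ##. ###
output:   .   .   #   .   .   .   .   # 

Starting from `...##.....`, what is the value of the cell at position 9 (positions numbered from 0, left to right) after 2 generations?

.

generation 1: ..........
generation 2: ..........
position 9 holds .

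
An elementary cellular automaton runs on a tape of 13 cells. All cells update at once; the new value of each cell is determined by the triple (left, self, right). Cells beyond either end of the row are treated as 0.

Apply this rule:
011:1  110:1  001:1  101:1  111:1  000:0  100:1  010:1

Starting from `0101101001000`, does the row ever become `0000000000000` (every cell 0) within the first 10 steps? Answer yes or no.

step 1: 1111111111100
step 2: 1111111111110
step 3: 1111111111111
step 4: 1111111111111  (fixed point — unchanged through step 10)
step 10 is 1111111111111, still not uniform 0

no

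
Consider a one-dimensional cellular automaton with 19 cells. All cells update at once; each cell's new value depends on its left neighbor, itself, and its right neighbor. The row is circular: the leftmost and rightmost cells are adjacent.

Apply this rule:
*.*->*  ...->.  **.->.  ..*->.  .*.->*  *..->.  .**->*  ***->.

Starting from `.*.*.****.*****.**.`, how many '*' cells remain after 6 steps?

.*****...**....**..
.*.......*.....*...
.*.......*.....*...  (fixed point — unchanged through step 6)
count of *: 3

3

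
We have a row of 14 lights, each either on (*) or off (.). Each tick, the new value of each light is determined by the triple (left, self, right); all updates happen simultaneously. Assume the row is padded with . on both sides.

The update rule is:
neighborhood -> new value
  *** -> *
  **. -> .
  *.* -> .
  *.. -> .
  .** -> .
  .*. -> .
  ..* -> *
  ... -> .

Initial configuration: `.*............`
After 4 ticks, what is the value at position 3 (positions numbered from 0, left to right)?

*.............
..............
..............  (fixed point — unchanged through tick 4)
position 3 holds .

.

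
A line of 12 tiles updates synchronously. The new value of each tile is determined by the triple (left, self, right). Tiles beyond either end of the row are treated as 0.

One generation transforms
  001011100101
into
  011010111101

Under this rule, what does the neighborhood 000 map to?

At position 0 the neighborhood is 000; the next row has 0 there.

0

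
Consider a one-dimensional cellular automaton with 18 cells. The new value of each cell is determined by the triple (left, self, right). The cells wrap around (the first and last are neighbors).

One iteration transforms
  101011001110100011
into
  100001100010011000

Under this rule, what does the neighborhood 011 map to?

At position 4 the neighborhood is 011; the next row has 0 there.

0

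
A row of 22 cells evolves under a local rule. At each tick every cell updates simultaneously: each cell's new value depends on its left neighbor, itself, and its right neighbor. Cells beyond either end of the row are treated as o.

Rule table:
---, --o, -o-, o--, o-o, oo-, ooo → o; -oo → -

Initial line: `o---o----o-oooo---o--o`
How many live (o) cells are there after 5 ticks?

tick 1: ooooooooooo-ooooooooo-
tick 2: oooooooooooo-ooooooooo
tick 3: ooooooooooooo-oooooooo
tick 4: oooooooooooooo-ooooooo
tick 5: ooooooooooooooo-oooooo
count of o: 21

21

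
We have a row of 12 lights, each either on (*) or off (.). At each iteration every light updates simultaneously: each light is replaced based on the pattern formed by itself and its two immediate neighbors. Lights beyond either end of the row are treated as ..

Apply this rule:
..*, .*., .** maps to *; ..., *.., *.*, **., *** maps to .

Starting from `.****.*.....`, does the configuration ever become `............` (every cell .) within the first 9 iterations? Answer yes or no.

iteration 1: **....*.....
iteration 2: *....**.....
iteration 3: *...**......
iteration 4: *..**.......
iteration 5: *.**........
iteration 6: *.*.........
iteration 7: *.*.........  (fixed point — unchanged through iteration 9)
iteration 9 is *.*........., still not uniform .

no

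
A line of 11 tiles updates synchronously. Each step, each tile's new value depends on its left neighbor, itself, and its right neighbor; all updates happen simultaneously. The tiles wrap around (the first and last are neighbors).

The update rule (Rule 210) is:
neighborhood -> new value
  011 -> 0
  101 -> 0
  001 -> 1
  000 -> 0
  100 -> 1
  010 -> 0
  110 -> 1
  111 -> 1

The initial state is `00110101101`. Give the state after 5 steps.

01001101000

11010000100
01001001011
00110110001
11010011010
01001101000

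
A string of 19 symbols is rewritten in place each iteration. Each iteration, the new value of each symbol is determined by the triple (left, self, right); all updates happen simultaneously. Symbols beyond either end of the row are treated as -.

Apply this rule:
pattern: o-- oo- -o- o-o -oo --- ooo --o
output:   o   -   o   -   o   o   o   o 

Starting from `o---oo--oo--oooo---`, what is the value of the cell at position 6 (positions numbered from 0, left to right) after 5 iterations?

ooooo-ooo-ooooo-ooo
oooo--oo--oooo--oo-
ooo-ooo-ooooo-ooo-o
oo--oo--oooo--oo--o
o-ooo-ooooo-ooo-ooo
position 6 holds o

o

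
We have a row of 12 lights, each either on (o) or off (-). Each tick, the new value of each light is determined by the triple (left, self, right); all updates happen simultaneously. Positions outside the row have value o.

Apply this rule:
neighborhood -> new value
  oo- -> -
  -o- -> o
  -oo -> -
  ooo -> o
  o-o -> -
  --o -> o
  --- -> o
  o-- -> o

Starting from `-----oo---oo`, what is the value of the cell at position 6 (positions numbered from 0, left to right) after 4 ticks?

ooooo--ooo-o
oooo-oo-o---
ooo-----oooo
oo-ooooo-ooo
position 6 holds o

o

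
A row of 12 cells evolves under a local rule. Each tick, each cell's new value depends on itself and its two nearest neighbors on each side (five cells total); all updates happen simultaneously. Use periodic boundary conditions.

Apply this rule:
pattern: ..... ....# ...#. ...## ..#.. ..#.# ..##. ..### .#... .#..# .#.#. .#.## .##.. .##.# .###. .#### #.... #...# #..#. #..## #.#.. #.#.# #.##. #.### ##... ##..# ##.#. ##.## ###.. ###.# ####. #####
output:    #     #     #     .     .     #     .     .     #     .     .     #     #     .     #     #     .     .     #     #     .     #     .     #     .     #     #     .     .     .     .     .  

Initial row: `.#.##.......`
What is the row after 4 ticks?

###.#..#####
...#..#.#...
###..##..#.#
#..##.######

#..##.######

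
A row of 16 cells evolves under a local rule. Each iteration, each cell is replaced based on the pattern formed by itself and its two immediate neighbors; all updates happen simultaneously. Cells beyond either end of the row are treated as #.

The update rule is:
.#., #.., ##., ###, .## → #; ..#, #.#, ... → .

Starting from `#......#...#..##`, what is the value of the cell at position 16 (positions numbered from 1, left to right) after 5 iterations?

##.....##..##.##
###....###.##.##
####...###.##.##
#####..###.##.##
######.###.##.##
position 16 holds #

#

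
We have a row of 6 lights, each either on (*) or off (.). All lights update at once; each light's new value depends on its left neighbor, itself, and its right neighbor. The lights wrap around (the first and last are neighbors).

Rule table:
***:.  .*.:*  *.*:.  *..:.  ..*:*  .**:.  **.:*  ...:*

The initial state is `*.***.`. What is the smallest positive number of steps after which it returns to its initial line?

*...*.
*.***.

2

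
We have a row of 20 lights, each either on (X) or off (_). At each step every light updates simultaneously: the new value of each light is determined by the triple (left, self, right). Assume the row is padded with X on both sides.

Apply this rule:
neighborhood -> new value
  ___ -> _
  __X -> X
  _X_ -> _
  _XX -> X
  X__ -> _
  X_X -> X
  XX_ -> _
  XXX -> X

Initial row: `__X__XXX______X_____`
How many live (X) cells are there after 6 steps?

_X__XXX______X_____X
X__XXX______X_____XX
__XXX______X_____XXX
_XXX______X_____XXXX
XXX______X_____XXXXX
XX______X_____XXXXXX
count of X: 9

9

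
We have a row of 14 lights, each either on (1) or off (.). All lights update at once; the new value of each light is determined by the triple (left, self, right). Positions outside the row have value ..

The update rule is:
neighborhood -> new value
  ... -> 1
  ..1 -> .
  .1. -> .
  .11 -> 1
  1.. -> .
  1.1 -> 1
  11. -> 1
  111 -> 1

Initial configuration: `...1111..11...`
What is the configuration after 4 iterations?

1111111..11111

11.1111..11.11
1111111..11111
1111111..11111  (fixed point — unchanged through iteration 4)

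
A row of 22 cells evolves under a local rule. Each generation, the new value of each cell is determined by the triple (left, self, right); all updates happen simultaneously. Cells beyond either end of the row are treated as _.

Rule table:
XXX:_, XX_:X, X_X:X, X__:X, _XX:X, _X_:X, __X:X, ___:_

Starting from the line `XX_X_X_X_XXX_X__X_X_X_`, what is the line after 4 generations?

XXX____XXXXXXX_____XXX

generation 1: XXXXXXXXXX_XXXXXXXXXXX
generation 2: X________XXX_________X
generation 3: XX______XX_XX_______XX
generation 4: XXX____XXXXXXX_____XXX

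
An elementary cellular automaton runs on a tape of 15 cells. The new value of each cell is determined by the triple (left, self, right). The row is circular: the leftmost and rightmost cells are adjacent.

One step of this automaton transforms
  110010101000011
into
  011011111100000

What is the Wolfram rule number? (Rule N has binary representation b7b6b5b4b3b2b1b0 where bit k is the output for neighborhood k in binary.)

116

position 0: 111 → 0  (bit 7 = 0)
position 1: 110 → 1  (bit 6 = 1)
position 5: 101 → 1  (bit 5 = 1)
position 2: 100 → 1  (bit 4 = 1)
position 13: 011 → 0  (bit 3 = 0)
position 4: 010 → 1  (bit 2 = 1)
position 3: 001 → 0  (bit 1 = 0)
position 10: 000 → 0  (bit 0 = 0)
bits b7..b0 = 01110100 = 116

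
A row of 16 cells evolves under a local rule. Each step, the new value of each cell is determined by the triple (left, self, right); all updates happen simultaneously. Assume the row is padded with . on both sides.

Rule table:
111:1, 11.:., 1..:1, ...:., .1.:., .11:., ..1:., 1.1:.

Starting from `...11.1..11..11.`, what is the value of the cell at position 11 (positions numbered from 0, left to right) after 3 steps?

.

.......1...1...1
........1...1...
.........1...1..
position 11 holds .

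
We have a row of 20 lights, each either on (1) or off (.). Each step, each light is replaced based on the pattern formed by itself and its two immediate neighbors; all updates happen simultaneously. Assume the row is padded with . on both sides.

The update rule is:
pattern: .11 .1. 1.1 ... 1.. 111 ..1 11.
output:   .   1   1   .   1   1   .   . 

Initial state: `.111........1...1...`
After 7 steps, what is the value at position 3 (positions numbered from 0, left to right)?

.

step 1: ..1.1.......11..11..
step 2: ..1111........1...1.
step 3: ...11.1.......11..11
step 4: .....111........1...
step 5: ......1.1.......11..
step 6: ......1111........1.
step 7: .......11.1.......11
position 3 holds .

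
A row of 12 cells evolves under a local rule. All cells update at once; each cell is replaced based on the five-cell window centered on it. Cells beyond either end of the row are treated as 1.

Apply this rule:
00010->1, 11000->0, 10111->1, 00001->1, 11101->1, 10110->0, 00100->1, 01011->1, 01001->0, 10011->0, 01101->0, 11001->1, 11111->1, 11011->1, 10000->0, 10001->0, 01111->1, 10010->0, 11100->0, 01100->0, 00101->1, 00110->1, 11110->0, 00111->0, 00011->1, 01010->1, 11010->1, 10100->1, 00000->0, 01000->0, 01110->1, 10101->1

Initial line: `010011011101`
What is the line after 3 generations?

110010111111
001011111111
101111111111

101111111111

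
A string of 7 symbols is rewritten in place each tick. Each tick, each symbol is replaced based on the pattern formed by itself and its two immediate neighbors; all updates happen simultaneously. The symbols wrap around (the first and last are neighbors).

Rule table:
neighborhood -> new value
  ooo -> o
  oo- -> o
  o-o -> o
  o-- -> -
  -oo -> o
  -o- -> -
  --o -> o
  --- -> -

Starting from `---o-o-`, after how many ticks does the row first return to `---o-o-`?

7

tick 1: --o-o--
tick 2: -o-o---
tick 3: o-o----
tick 4: -o----o
tick 5: o----o-
tick 6: ----o-o
tick 7: ---o-o-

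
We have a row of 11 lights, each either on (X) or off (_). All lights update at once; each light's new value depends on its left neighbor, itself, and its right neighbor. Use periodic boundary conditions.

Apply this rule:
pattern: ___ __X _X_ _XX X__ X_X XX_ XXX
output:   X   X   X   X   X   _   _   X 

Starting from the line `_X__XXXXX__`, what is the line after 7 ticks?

XXXXXXXX_XX
XXXXXXX__XX
XXXXXX_XXXX
XXXXX__XXXX
XXXX_XXXXXX
XXX__XXXXXX
XX_XXXXXXXX

XX_XXXXXXXX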